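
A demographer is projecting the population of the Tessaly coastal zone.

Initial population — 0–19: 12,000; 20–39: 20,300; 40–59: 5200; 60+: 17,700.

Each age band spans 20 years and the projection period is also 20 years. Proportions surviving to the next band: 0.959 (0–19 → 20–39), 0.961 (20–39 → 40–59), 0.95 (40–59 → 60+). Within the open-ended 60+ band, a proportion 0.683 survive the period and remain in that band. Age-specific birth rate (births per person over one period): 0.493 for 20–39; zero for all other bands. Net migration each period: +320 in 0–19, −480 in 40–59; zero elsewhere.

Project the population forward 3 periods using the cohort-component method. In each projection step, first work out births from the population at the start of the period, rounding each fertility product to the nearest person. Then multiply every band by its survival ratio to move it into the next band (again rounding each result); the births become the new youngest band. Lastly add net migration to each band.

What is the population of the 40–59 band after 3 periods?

Period 1.
Births: 20300 × 0.493 = 10008
20–39: 12000 × 0.959 = 11508
40–59: 20300 × 0.961 = 19508
60+: 5200 × 0.95 + 17700 × 0.683 = 4940 + 12089 = 17029
Net migration: 0–19 + 320 → 10328; 40–59 − 480 → 19028
End of period: [10328, 11508, 19028, 17029]
Period 2.
Births: 11508 × 0.493 = 5673
20–39: 10328 × 0.959 = 9905
40–59: 11508 × 0.961 = 11059
60+: 19028 × 0.95 + 17029 × 0.683 = 18077 + 11631 = 29708
Net migration: 0–19 + 320 → 5993; 40–59 − 480 → 10579
End of period: [5993, 9905, 10579, 29708]
Period 3.
Births: 9905 × 0.493 = 4883
20–39: 5993 × 0.959 = 5747
40–59: 9905 × 0.961 = 9519
60+: 10579 × 0.95 + 29708 × 0.683 = 10050 + 20291 = 30341
Net migration: 0–19 + 320 → 5203; 40–59 − 480 → 9039
End of period: [5203, 5747, 9039, 30341]

9039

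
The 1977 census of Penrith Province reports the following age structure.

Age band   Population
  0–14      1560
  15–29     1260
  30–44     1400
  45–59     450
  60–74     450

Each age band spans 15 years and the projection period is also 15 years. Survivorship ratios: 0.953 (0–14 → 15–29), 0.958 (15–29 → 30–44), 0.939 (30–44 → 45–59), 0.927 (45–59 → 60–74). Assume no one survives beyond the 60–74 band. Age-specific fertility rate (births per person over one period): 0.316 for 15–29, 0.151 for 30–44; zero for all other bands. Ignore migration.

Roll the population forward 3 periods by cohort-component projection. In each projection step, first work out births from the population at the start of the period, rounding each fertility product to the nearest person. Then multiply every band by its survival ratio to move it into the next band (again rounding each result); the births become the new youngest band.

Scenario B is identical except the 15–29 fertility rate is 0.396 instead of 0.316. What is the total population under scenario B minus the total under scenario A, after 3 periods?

— Period 1 —
Births: 1260 × 0.316 = 398 ; 1400 × 0.151 = 211 — total 609
15–29: 1560 × 0.953 = 1487
30–44: 1260 × 0.958 = 1207
45–59: 1400 × 0.939 = 1315
60–74: 450 × 0.927 = 417
→ [609, 1487, 1207, 1315, 417]
— Period 2 —
Births: 1487 × 0.316 = 470 ; 1207 × 0.151 = 182 — total 652
15–29: 609 × 0.953 = 580
30–44: 1487 × 0.958 = 1425
45–59: 1207 × 0.939 = 1133
60–74: 1315 × 0.927 = 1219
→ [652, 580, 1425, 1133, 1219]
— Period 3 —
Births: 580 × 0.316 = 183 ; 1425 × 0.151 = 215 — total 398
15–29: 652 × 0.953 = 621
30–44: 580 × 0.958 = 556
45–59: 1425 × 0.939 = 1338
60–74: 1133 × 0.927 = 1050
→ [398, 621, 556, 1338, 1050]
Scenario A total after 3 periods: 3963
Scenario B projection —
— Period 1 —
Births: 1260 × 0.396 = 499 ; 1400 × 0.151 = 211 — total 710
15–29: 1560 × 0.953 = 1487
30–44: 1260 × 0.958 = 1207
45–59: 1400 × 0.939 = 1315
60–74: 450 × 0.927 = 417
→ [710, 1487, 1207, 1315, 417]
— Period 2 —
Births: 1487 × 0.396 = 589 ; 1207 × 0.151 = 182 — total 771
15–29: 710 × 0.953 = 677
30–44: 1487 × 0.958 = 1425
45–59: 1207 × 0.939 = 1133
60–74: 1315 × 0.927 = 1219
→ [771, 677, 1425, 1133, 1219]
— Period 3 —
Births: 677 × 0.396 = 268 ; 1425 × 0.151 = 215 — total 483
15–29: 771 × 0.953 = 735
30–44: 677 × 0.958 = 649
45–59: 1425 × 0.939 = 1338
60–74: 1133 × 0.927 = 1050
→ [483, 735, 649, 1338, 1050]
Scenario B total after 3 periods: 4255
Difference B − A = 4255 − 3963 = 292

292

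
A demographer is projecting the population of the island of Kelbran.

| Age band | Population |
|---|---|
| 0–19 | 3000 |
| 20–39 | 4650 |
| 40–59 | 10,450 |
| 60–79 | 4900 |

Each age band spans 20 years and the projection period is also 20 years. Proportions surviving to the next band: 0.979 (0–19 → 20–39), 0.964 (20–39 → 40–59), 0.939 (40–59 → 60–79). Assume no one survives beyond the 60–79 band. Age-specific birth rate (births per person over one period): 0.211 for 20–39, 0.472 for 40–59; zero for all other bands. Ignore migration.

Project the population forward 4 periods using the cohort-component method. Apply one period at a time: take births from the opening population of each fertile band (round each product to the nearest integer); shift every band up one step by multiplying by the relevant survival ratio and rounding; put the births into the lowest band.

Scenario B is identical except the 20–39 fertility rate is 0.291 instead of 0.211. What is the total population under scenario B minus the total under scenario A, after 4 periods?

Period 1.
Births: 4650 × 0.211 = 981  |  10450 × 0.472 = 4932 — total 5913
20–39: 3000 × 0.979 = 2937
40–59: 4650 × 0.964 = 4483
60–79: 10450 × 0.939 = 9813
End of period: [5913, 2937, 4483, 9813]
Period 2.
Births: 2937 × 0.211 = 620  |  4483 × 0.472 = 2116 — total 2736
20–39: 5913 × 0.979 = 5789
40–59: 2937 × 0.964 = 2831
60–79: 4483 × 0.939 = 4210
End of period: [2736, 5789, 2831, 4210]
Period 3.
Births: 5789 × 0.211 = 1221  |  2831 × 0.472 = 1336 — total 2557
20–39: 2736 × 0.979 = 2679
40–59: 5789 × 0.964 = 5581
60–79: 2831 × 0.939 = 2658
End of period: [2557, 2679, 5581, 2658]
Period 4.
Births: 2679 × 0.211 = 565  |  5581 × 0.472 = 2634 — total 3199
20–39: 2557 × 0.979 = 2503
40–59: 2679 × 0.964 = 2583
60–79: 5581 × 0.939 = 5241
End of period: [3199, 2503, 2583, 5241]
Scenario A total after 4 periods: 13526
Scenario B projection —
Period 1.
Births: 4650 × 0.291 = 1353  |  10450 × 0.472 = 4932 — total 6285
20–39: 3000 × 0.979 = 2937
40–59: 4650 × 0.964 = 4483
60–79: 10450 × 0.939 = 9813
End of period: [6285, 2937, 4483, 9813]
Period 2.
Births: 2937 × 0.291 = 855  |  4483 × 0.472 = 2116 — total 2971
20–39: 6285 × 0.979 = 6153
40–59: 2937 × 0.964 = 2831
60–79: 4483 × 0.939 = 4210
End of period: [2971, 6153, 2831, 4210]
Period 3.
Births: 6153 × 0.291 = 1791  |  2831 × 0.472 = 1336 — total 3127
20–39: 2971 × 0.979 = 2909
40–59: 6153 × 0.964 = 5931
60–79: 2831 × 0.939 = 2658
End of period: [3127, 2909, 5931, 2658]
Period 4.
Births: 2909 × 0.291 = 847  |  5931 × 0.472 = 2799 — total 3646
20–39: 3127 × 0.979 = 3061
40–59: 2909 × 0.964 = 2804
60–79: 5931 × 0.939 = 5569
End of period: [3646, 3061, 2804, 5569]
Scenario B total after 4 periods: 15080
Difference B − A = 15080 − 13526 = 1554

1554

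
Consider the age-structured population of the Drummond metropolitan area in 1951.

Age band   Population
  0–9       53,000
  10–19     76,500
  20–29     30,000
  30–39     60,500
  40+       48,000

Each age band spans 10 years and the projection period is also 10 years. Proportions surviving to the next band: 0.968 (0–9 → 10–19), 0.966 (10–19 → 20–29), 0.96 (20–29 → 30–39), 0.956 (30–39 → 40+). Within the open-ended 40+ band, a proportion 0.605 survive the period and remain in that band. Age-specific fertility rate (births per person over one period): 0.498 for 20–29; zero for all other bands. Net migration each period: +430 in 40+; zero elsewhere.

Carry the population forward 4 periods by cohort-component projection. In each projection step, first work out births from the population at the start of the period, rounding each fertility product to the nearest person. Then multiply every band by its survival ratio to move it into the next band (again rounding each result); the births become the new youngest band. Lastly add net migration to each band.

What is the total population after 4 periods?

195448

— Period 1 —
Births: 30000 * 0.498 = 14940
10–19: 53000 * 0.968 = 51304
20–29: 76500 * 0.966 = 73899
30–39: 30000 * 0.96 = 28800
40+: 60500 * 0.956 + 48000 * 0.605 = 57838 + 29040 = 86878
Net migration: 40+ + 430 → 87308
End of period: [14940, 51304, 73899, 28800, 87308]
— Period 2 —
Births: 73899 * 0.498 = 36802
10–19: 14940 * 0.968 = 14462
20–29: 51304 * 0.966 = 49560
30–39: 73899 * 0.96 = 70943
40+: 28800 * 0.956 + 87308 * 0.605 = 27533 + 52821 = 80354
Net migration: 40+ + 430 → 80784
End of period: [36802, 14462, 49560, 70943, 80784]
— Period 3 —
Births: 49560 * 0.498 = 24681
10–19: 36802 * 0.968 = 35624
20–29: 14462 * 0.966 = 13970
30–39: 49560 * 0.96 = 47578
40+: 70943 * 0.956 + 80784 * 0.605 = 67822 + 48874 = 116696
Net migration: 40+ + 430 → 117126
End of period: [24681, 35624, 13970, 47578, 117126]
— Period 4 —
Births: 13970 * 0.498 = 6957
10–19: 24681 * 0.968 = 23891
20–29: 35624 * 0.966 = 34413
30–39: 13970 * 0.96 = 13411
40+: 47578 * 0.956 + 117126 * 0.605 = 45485 + 70861 = 116346
Net migration: 40+ + 430 → 116776
End of period: [6957, 23891, 34413, 13411, 116776]
Total after period 4: 6957 + 23891 + 34413 + 13411 + 116776 = 195448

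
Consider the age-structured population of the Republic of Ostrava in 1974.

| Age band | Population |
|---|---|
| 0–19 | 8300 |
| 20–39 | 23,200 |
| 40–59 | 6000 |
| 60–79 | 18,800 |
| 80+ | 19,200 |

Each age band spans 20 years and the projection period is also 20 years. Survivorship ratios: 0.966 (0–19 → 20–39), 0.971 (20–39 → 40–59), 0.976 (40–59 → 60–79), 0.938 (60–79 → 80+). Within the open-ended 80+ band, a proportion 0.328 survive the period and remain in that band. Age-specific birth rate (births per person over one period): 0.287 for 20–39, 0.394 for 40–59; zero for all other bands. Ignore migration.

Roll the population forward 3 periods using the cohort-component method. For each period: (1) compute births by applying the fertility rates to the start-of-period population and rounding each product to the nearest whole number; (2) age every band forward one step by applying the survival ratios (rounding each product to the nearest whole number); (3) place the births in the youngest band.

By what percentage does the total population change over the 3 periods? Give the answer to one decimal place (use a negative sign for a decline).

-23.9

[period 1]
Births: 23200 × 0.287 = 6658 ; 6000 × 0.394 = 2364 → total 9022
20–39: 8300 × 0.966 = 8018
40–59: 23200 × 0.971 = 22527
60–79: 6000 × 0.976 = 5856
80+: 18800 × 0.938 + 19200 × 0.328 = 17634 + 6298 = 23932
Giving 9022 / 8018 / 22527 / 5856 / 23932.
[period 2]
Births: 8018 × 0.287 = 2301 ; 22527 × 0.394 = 8876 → total 11177
20–39: 9022 × 0.966 = 8715
40–59: 8018 × 0.971 = 7785
60–79: 22527 × 0.976 = 21986
80+: 5856 × 0.938 + 23932 × 0.328 = 5493 + 7850 = 13343
Giving 11177 / 8715 / 7785 / 21986 / 13343.
[period 3]
Births: 8715 × 0.287 = 2501 ; 7785 × 0.394 = 3067 → total 5568
20–39: 11177 × 0.966 = 10797
40–59: 8715 × 0.971 = 8462
60–79: 7785 × 0.976 = 7598
80+: 21986 × 0.938 + 13343 × 0.328 = 20623 + 4377 = 25000
Giving 5568 / 10797 / 8462 / 7598 / 25000.
Total: 75500 → 57425; change = -18075; percentage change = -23.9%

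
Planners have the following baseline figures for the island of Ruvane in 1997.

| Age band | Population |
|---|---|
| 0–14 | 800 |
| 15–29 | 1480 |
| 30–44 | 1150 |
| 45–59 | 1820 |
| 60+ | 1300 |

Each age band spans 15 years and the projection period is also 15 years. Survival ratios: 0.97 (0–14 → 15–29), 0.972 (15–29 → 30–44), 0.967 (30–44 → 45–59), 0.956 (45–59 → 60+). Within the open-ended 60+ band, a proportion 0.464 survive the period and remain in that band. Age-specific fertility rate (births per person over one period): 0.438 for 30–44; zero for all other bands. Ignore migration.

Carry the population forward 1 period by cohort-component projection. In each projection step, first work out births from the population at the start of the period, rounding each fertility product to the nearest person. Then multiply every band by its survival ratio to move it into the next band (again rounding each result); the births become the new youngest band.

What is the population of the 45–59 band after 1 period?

Call the groups 1 to 5, youngest first.
Period 1:
Births: 1150 × 0.438 = 504
Group 2: 800 × 0.97 = 776
Group 3: 1480 × 0.972 = 1439
Group 4: 1150 × 0.967 = 1112
Group 5: 1820 × 0.956 + 1300 × 0.464 = 1740 + 603 = 2343
End of period: [504, 776, 1439, 1112, 2343]

1112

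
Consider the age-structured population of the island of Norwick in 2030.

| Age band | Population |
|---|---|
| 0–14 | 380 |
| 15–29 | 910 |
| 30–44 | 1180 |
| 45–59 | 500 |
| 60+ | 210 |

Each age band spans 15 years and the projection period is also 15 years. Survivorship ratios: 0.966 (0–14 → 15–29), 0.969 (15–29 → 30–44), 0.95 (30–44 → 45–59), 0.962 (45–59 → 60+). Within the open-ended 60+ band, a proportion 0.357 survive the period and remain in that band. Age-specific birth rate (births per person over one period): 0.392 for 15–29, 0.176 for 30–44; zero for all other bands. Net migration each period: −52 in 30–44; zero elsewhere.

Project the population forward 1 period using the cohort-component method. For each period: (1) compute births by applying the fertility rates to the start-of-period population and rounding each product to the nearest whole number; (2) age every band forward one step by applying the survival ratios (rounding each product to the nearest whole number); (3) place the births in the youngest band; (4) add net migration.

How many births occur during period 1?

Period 1.
Births: 910 × 0.392 = 357, 1180 × 0.176 = 208 — total 565
15–29: 380 × 0.966 = 367
30–44: 910 × 0.969 = 882
45–59: 1180 × 0.95 = 1121
60+: 500 × 0.962 + 210 × 0.357 = 481 + 75 = 556
Net migration: 30–44 − 52 → 830
End of period: [565, 367, 830, 1121, 556]

565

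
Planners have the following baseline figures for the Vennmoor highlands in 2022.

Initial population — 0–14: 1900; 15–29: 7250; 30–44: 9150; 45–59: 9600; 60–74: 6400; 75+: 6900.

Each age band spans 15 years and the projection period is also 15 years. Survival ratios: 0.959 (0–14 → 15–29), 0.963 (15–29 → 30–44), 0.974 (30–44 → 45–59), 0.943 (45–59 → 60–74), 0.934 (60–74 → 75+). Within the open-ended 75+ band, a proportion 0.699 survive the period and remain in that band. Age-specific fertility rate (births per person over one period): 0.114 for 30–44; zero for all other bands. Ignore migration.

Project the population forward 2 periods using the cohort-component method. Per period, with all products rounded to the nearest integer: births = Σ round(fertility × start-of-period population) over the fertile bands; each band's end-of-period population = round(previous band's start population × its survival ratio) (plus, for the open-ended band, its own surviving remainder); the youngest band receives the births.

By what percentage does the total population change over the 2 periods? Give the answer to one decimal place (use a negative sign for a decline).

-15.6

[period 1]
Births: 9150 × 0.114 = 1043
15–29: 1900 × 0.959 = 1822
30–44: 7250 × 0.963 = 6982
45–59: 9150 × 0.974 = 8912
60–74: 9600 × 0.943 = 9053
75+: 6400 × 0.934 + 6900 × 0.699 = 5978 + 4823 = 10801
→ [1043, 1822, 6982, 8912, 9053, 10801]
[period 2]
Births: 6982 × 0.114 = 796
15–29: 1043 × 0.959 = 1000
30–44: 1822 × 0.963 = 1755
45–59: 6982 × 0.974 = 6800
60–74: 8912 × 0.943 = 8404
75+: 9053 × 0.934 + 10801 × 0.699 = 8456 + 7550 = 16006
→ [796, 1000, 1755, 6800, 8404, 16006]
Total: 41200 → 34761; change = -6439; percentage change = -15.6%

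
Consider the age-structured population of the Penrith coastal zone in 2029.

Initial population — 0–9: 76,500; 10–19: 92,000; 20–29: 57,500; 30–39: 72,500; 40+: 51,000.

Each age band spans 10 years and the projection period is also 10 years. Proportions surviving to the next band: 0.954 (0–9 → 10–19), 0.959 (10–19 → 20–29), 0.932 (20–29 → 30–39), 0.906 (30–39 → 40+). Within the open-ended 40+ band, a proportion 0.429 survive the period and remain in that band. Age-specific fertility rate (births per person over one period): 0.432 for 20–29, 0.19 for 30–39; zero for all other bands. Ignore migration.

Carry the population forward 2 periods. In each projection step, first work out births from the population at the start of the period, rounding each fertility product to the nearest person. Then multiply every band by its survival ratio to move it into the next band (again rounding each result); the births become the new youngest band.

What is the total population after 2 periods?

(Bands numbered youngest = 1 to oldest = 5.)
Period 1.
Births: 57500 * 0.432 = 24840  |  72500 * 0.19 = 13775 ⇒ total 38615
Band 2: 76500 * 0.954 = 72981
Band 3: 92000 * 0.959 = 88228
Band 4: 57500 * 0.932 = 53590
Band 5: 72500 * 0.906 + 51000 * 0.429 = 65685 + 21879 = 87564
→ [38615, 72981, 88228, 53590, 87564]
Period 2.
Births: 88228 * 0.432 = 38114  |  53590 * 0.19 = 10182 ⇒ total 48296
Band 2: 38615 * 0.954 = 36839
Band 3: 72981 * 0.959 = 69989
Band 4: 88228 * 0.932 = 82228
Band 5: 53590 * 0.906 + 87564 * 0.429 = 48553 + 37565 = 86118
→ [48296, 36839, 69989, 82228, 86118]
Total after period 2: 48296 + 36839 + 69989 + 82228 + 86118 = 323470

323470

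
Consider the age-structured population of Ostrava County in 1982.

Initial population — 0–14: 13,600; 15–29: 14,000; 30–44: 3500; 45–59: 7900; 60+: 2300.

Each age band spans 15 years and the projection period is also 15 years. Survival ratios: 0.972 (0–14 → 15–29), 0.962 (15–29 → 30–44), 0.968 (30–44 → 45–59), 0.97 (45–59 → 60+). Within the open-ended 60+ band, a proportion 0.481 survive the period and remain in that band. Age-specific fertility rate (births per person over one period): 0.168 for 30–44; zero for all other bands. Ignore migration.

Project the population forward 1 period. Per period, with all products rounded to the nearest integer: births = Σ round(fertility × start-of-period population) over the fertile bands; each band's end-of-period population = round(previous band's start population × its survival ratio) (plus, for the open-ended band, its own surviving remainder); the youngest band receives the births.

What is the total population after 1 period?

39432

Let band 1 be 0–14 through band 5 = 60+.
— Period 1 —
Births: 3500 × 0.168 = 588
Band 2: 13600 × 0.972 = 13219
Band 3: 14000 × 0.962 = 13468
Band 4: 3500 × 0.968 = 3388
Band 5: 7900 × 0.97 + 2300 × 0.481 = 7663 + 1106 = 8769
Population now: 0–14=588, 15–29=13219, 30–44=13468, 45–59=3388, 60+=8769
Total after period 1: 588 + 13219 + 13468 + 3388 + 8769 = 39432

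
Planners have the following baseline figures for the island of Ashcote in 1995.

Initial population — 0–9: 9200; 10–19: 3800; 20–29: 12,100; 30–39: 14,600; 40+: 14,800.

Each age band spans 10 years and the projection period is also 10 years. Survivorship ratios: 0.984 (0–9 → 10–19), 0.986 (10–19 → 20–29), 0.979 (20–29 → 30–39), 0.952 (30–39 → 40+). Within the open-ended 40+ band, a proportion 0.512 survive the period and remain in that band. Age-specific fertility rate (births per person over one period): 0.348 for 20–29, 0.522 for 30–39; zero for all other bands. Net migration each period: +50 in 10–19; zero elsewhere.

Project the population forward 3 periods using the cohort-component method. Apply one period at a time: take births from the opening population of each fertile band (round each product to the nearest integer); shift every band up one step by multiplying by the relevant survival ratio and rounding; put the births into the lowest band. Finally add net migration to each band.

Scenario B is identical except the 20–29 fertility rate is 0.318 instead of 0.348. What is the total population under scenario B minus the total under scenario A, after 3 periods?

-733

Let group 1 be 0–9 through group 5 = 40+.
— Period 1 —
Births: 12100 * 0.348 = 4211  |  14600 * 0.522 = 7621 → 11832
Group 2: 9200 * 0.984 = 9053
Group 3: 3800 * 0.986 = 3747
Group 4: 12100 * 0.979 = 11846
Group 5: 14600 * 0.952 + 14800 * 0.512 = 13899 + 7578 = 21477
Net migration: Group 2 + 50 → 9103
End of period: [11832, 9103, 3747, 11846, 21477]
— Period 2 —
Births: 3747 * 0.348 = 1304  |  11846 * 0.522 = 6184 → 7488
Group 2: 11832 * 0.984 = 11643
Group 3: 9103 * 0.986 = 8976
Group 4: 3747 * 0.979 = 3668
Group 5: 11846 * 0.952 + 21477 * 0.512 = 11277 + 10996 = 22273
Net migration: Group 2 + 50 → 11693
End of period: [7488, 11693, 8976, 3668, 22273]
— Period 3 —
Births: 8976 * 0.348 = 3124  |  3668 * 0.522 = 1915 → 5039
Group 2: 7488 * 0.984 = 7368
Group 3: 11693 * 0.986 = 11529
Group 4: 8976 * 0.979 = 8788
Group 5: 3668 * 0.952 + 22273 * 0.512 = 3492 + 11404 = 14896
Net migration: Group 2 + 50 → 7418
End of period: [5039, 7418, 11529, 8788, 14896]
Scenario A total after 3 periods: 47670
Scenario B projection —
— Period 1 —
Births: 12100 * 0.318 = 3848  |  14600 * 0.522 = 7621 → 11469
Group 2: 9200 * 0.984 = 9053
Group 3: 3800 * 0.986 = 3747
Group 4: 12100 * 0.979 = 11846
Group 5: 14600 * 0.952 + 14800 * 0.512 = 13899 + 7578 = 21477
Net migration: Group 2 + 50 → 9103
End of period: [11469, 9103, 3747, 11846, 21477]
— Period 2 —
Births: 3747 * 0.318 = 1192  |  11846 * 0.522 = 6184 → 7376
Group 2: 11469 * 0.984 = 11285
Group 3: 9103 * 0.986 = 8976
Group 4: 3747 * 0.979 = 3668
Group 5: 11846 * 0.952 + 21477 * 0.512 = 11277 + 10996 = 22273
Net migration: Group 2 + 50 → 11335
End of period: [7376, 11335, 8976, 3668, 22273]
— Period 3 —
Births: 8976 * 0.318 = 2854  |  3668 * 0.522 = 1915 → 4769
Group 2: 7376 * 0.984 = 7258
Group 3: 11335 * 0.986 = 11176
Group 4: 8976 * 0.979 = 8788
Group 5: 3668 * 0.952 + 22273 * 0.512 = 3492 + 11404 = 14896
Net migration: Group 2 + 50 → 7308
End of period: [4769, 7308, 11176, 8788, 14896]
Scenario B total after 3 periods: 46937
Difference B − A = 46937 − 47670 = -733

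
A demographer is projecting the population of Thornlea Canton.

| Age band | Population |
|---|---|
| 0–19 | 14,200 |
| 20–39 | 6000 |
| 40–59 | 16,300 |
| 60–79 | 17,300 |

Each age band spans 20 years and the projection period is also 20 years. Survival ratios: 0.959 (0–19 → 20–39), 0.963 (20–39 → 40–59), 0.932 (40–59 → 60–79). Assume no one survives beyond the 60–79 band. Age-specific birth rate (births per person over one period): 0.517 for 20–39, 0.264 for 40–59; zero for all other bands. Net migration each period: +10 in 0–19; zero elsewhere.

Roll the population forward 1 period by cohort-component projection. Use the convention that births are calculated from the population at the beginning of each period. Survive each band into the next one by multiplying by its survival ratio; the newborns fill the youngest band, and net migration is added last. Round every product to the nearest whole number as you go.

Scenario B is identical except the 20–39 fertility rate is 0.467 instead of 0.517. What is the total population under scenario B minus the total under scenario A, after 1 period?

-300

[period 1]
Births: 6000 * 0.517 = 3102  |  16300 * 0.264 = 4303 → total 7405
20–39: 14200 * 0.959 = 13618
40–59: 6000 * 0.963 = 5778
60–79: 16300 * 0.932 = 15192
Net migration: 0–19 + 10 → 7415
Giving 7415 / 13618 / 5778 / 15192.
Scenario A total after 1 period: 42003
Scenario B projection —
[period 1]
Births: 6000 * 0.467 = 2802  |  16300 * 0.264 = 4303 → total 7105
20–39: 14200 * 0.959 = 13618
40–59: 6000 * 0.963 = 5778
60–79: 16300 * 0.932 = 15192
Net migration: 0–19 + 10 → 7115
Giving 7115 / 13618 / 5778 / 15192.
Scenario B total after 1 period: 41703
Difference B − A = 41703 − 42003 = -300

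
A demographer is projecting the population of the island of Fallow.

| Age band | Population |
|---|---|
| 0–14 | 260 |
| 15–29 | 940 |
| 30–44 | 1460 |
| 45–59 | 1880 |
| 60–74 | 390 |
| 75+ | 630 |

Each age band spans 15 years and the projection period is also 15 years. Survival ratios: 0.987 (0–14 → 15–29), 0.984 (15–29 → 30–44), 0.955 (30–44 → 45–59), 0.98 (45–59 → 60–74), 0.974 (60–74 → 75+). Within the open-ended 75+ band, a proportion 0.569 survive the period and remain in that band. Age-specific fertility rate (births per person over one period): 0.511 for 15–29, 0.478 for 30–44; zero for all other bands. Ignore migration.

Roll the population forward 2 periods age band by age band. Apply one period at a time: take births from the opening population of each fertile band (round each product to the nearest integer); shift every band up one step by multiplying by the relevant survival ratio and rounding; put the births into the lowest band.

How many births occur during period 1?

Let group 1 be 0–14 through group 6 = 75+.
After projecting period 1:
Births: 940 × 0.511 = 480  |  1460 × 0.478 = 698 ⇒ total 1178
Group 2: 260 × 0.987 = 257
Group 3: 940 × 0.984 = 925
Group 4: 1460 × 0.955 = 1394
Group 5: 1880 × 0.98 = 1842
Group 6: 390 × 0.974 + 630 × 0.569 = 380 + 358 = 738
Population now: 0–14=1178, 15–29=257, 30–44=925, 45–59=1394, 60–74=1842, 75+=738

1178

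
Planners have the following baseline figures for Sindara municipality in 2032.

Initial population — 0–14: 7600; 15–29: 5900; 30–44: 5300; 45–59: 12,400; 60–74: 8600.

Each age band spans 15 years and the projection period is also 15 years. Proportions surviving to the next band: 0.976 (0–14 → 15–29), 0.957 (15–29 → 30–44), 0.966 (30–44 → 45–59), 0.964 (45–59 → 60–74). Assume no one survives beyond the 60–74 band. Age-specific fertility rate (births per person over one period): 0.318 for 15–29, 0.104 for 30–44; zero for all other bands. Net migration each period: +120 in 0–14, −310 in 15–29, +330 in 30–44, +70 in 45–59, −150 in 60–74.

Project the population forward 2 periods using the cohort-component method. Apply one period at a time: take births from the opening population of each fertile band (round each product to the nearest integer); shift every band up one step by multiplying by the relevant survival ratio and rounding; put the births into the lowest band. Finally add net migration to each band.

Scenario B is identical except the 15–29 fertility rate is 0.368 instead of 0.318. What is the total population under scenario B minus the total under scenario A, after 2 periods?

[period 1]
Births: 5900 * 0.318 = 1876 ; 5300 * 0.104 = 551 — total 2427
15–29: 7600 * 0.976 = 7418
30–44: 5900 * 0.957 = 5646
45–59: 5300 * 0.966 = 5120
60–74: 12400 * 0.964 = 11954
Net migration: 0–14 + 120 → 2547; 15–29 − 310 → 7108; 30–44 + 330 → 5976; 45–59 + 70 → 5190; 60–74 − 150 → 11804
Population now: 0–14=2547, 15–29=7108, 30–44=5976, 45–59=5190, 60–74=11804
[period 2]
Births: 7108 * 0.318 = 2260 ; 5976 * 0.104 = 622 — total 2882
15–29: 2547 * 0.976 = 2486
30–44: 7108 * 0.957 = 6802
45–59: 5976 * 0.966 = 5773
60–74: 5190 * 0.964 = 5003
Net migration: 0–14 + 120 → 3002; 15–29 − 310 → 2176; 30–44 + 330 → 7132; 45–59 + 70 → 5843; 60–74 − 150 → 4853
Population now: 0–14=3002, 15–29=2176, 30–44=7132, 45–59=5843, 60–74=4853
Scenario A total after 2 periods: 23006
Scenario B projection —
[period 1]
Births: 5900 * 0.368 = 2171 ; 5300 * 0.104 = 551 — total 2722
15–29: 7600 * 0.976 = 7418
30–44: 5900 * 0.957 = 5646
45–59: 5300 * 0.966 = 5120
60–74: 12400 * 0.964 = 11954
Net migration: 0–14 + 120 → 2842; 15–29 − 310 → 7108; 30–44 + 330 → 5976; 45–59 + 70 → 5190; 60–74 − 150 → 11804
Population now: 0–14=2842, 15–29=7108, 30–44=5976, 45–59=5190, 60–74=11804
[period 2]
Births: 7108 * 0.368 = 2616 ; 5976 * 0.104 = 622 — total 3238
15–29: 2842 * 0.976 = 2774
30–44: 7108 * 0.957 = 6802
45–59: 5976 * 0.966 = 5773
60–74: 5190 * 0.964 = 5003
Net migration: 0–14 + 120 → 3358; 15–29 − 310 → 2464; 30–44 + 330 → 7132; 45–59 + 70 → 5843; 60–74 − 150 → 4853
Population now: 0–14=3358, 15–29=2464, 30–44=7132, 45–59=5843, 60–74=4853
Scenario B total after 2 periods: 23650
Difference B − A = 23650 − 23006 = 644

644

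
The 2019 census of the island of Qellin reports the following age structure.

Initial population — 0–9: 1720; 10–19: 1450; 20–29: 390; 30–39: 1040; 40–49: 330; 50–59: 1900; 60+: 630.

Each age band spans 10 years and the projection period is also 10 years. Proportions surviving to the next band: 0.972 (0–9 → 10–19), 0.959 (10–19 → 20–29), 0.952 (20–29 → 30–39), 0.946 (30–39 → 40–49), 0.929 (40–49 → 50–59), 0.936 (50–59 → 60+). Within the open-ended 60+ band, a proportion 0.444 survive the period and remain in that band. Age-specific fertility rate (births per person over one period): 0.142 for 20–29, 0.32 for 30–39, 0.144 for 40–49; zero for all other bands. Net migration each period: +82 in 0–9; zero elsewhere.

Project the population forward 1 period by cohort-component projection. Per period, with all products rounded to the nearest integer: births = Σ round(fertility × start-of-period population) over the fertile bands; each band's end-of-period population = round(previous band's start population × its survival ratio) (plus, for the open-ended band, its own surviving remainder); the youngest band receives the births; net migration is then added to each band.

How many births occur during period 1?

Period 1.
Births: 390 × 0.142 = 55 ; 1040 × 0.32 = 333 ; 330 × 0.144 = 48 — total 436
10–19: 1720 × 0.972 = 1672
20–29: 1450 × 0.959 = 1391
30–39: 390 × 0.952 = 371
40–49: 1040 × 0.946 = 984
50–59: 330 × 0.929 = 307
60+: 1900 × 0.936 + 630 × 0.444 = 1778 + 280 = 2058
Net migration: 0–9 + 82 → 518
End of period: [518, 1672, 1391, 371, 984, 307, 2058]

436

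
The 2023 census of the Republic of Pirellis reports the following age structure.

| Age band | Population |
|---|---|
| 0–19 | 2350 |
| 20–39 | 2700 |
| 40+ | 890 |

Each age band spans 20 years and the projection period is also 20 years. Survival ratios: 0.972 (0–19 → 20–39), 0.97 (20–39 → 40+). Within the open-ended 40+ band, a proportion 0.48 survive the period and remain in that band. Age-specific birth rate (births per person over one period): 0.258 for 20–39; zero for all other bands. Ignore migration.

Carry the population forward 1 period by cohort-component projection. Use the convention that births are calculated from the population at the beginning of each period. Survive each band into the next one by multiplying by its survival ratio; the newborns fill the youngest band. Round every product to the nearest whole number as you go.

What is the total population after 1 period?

Call the bands 1 to 3, youngest first.
Period 1:
Births: 2700 * 0.258 = 697
Band 2: 2350 * 0.972 = 2284
Band 3: 2700 * 0.97 + 890 * 0.48 = 2619 + 427 = 3046
Giving 697 / 2284 / 3046.
Total after period 1: 697 + 2284 + 3046 = 6027

6027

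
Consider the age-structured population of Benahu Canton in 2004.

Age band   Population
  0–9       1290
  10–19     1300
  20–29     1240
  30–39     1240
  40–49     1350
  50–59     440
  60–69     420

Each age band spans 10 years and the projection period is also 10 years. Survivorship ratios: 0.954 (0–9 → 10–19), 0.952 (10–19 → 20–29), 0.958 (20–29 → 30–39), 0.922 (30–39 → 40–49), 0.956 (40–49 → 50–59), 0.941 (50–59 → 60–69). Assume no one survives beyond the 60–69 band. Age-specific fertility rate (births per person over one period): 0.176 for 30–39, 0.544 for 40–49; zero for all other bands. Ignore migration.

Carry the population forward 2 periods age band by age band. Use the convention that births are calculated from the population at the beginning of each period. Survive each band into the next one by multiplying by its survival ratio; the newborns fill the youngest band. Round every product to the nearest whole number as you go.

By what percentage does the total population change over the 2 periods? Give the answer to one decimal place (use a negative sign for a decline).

Let band 1 be 0–9 through band 7 = 60–69.
— Period 1 —
Births: 1240 × 0.176 = 218, 1350 × 0.544 = 734 — total 952
Band 2: 1290 × 0.954 = 1231
Band 3: 1300 × 0.952 = 1238
Band 4: 1240 × 0.958 = 1188
Band 5: 1240 × 0.922 = 1143
Band 6: 1350 × 0.956 = 1291
Band 7: 440 × 0.941 = 414
End of period: [952, 1231, 1238, 1188, 1143, 1291, 414]
— Period 2 —
Births: 1188 × 0.176 = 209, 1143 × 0.544 = 622 — total 831
Band 2: 952 × 0.954 = 908
Band 3: 1231 × 0.952 = 1172
Band 4: 1238 × 0.958 = 1186
Band 5: 1188 × 0.922 = 1095
Band 6: 1143 × 0.956 = 1093
Band 7: 1291 × 0.941 = 1215
End of period: [831, 908, 1172, 1186, 1095, 1093, 1215]
Total: 7280 → 7500; change = 220; percentage change = 3.0%

3.0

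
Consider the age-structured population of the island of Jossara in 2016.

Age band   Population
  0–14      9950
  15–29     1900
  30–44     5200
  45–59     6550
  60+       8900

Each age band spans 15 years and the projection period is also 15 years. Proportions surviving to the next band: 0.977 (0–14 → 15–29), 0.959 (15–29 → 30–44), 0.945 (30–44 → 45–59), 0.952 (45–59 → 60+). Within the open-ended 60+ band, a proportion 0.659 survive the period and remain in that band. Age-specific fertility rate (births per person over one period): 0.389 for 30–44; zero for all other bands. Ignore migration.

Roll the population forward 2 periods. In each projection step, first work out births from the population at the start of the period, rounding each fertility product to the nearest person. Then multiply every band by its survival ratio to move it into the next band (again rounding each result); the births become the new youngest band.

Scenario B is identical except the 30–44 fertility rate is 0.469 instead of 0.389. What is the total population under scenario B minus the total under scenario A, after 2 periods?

Period 1.
Births: 5200 × 0.389 = 2023
15–29: 9950 × 0.977 = 9721
30–44: 1900 × 0.959 = 1822
45–59: 5200 × 0.945 = 4914
60+: 6550 × 0.952 + 8900 × 0.659 = 6236 + 5865 = 12101
End of period: [2023, 9721, 1822, 4914, 12101]
Period 2.
Births: 1822 × 0.389 = 709
15–29: 2023 × 0.977 = 1976
30–44: 9721 × 0.959 = 9322
45–59: 1822 × 0.945 = 1722
60+: 4914 × 0.952 + 12101 × 0.659 = 4678 + 7975 = 12653
End of period: [709, 1976, 9322, 1722, 12653]
Scenario A total after 2 periods: 26382
Scenario B projection —
Period 1.
Births: 5200 × 0.469 = 2439
15–29: 9950 × 0.977 = 9721
30–44: 1900 × 0.959 = 1822
45–59: 5200 × 0.945 = 4914
60+: 6550 × 0.952 + 8900 × 0.659 = 6236 + 5865 = 12101
End of period: [2439, 9721, 1822, 4914, 12101]
Period 2.
Births: 1822 × 0.469 = 855
15–29: 2439 × 0.977 = 2383
30–44: 9721 × 0.959 = 9322
45–59: 1822 × 0.945 = 1722
60+: 4914 × 0.952 + 12101 × 0.659 = 4678 + 7975 = 12653
End of period: [855, 2383, 9322, 1722, 12653]
Scenario B total after 2 periods: 26935
Difference B − A = 26935 − 26382 = 553

553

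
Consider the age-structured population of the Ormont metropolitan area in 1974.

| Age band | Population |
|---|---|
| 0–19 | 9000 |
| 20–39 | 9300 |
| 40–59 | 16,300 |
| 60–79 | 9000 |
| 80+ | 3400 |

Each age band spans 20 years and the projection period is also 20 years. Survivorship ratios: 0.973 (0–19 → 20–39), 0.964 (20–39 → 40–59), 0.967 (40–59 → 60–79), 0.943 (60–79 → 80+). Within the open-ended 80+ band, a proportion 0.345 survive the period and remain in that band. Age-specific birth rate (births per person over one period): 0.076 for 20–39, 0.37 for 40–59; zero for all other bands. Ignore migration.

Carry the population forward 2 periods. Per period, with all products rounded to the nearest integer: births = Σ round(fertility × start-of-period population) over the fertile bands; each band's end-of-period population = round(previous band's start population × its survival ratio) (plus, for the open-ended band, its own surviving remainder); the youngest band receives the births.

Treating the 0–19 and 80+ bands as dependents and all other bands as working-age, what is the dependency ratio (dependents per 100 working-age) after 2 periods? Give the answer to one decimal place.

93.7

Let group 1 be 0–19 through group 5 = 80+.
Period 1:
Births: 9300 × 0.076 = 707 ; 16300 × 0.37 = 6031 — total 6738
Group 2: 9000 × 0.973 = 8757
Group 3: 9300 × 0.964 = 8965
Group 4: 16300 × 0.967 = 15762
Group 5: 9000 × 0.943 + 3400 × 0.345 = 8487 + 1173 = 9660
Population now: 0–19=6738, 20–39=8757, 40–59=8965, 60–79=15762, 80+=9660
Period 2:
Births: 8757 × 0.076 = 666 ; 8965 × 0.37 = 3317 — total 3983
Group 2: 6738 × 0.973 = 6556
Group 3: 8757 × 0.964 = 8442
Group 4: 8965 × 0.967 = 8669
Group 5: 15762 × 0.943 + 9660 × 0.345 = 14864 + 3333 = 18197
Population now: 0–19=3983, 20–39=6556, 40–59=8442, 60–79=8669, 80+=18197
Dependents (band 0–19 + band 80+) = 3983 + 18197 = 22180; working-age = 23667; ratio = 22180/23667 × 100 = 93.7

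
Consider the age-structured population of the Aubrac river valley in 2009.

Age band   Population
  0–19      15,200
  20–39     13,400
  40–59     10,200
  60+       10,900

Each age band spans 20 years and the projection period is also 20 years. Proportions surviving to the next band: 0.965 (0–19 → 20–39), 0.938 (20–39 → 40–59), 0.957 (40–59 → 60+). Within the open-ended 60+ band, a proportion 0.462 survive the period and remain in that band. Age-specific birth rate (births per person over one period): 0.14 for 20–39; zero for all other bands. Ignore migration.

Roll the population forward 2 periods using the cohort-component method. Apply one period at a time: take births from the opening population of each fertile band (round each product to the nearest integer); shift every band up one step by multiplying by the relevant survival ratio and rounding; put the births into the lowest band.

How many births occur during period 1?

1876

Period 1.
Births: 13400 × 0.14 = 1876
20–39: 15200 × 0.965 = 14668
40–59: 13400 × 0.938 = 12569
60+: 10200 × 0.957 + 10900 × 0.462 = 9761 + 5036 = 14797
Giving 1876 / 14668 / 12569 / 14797.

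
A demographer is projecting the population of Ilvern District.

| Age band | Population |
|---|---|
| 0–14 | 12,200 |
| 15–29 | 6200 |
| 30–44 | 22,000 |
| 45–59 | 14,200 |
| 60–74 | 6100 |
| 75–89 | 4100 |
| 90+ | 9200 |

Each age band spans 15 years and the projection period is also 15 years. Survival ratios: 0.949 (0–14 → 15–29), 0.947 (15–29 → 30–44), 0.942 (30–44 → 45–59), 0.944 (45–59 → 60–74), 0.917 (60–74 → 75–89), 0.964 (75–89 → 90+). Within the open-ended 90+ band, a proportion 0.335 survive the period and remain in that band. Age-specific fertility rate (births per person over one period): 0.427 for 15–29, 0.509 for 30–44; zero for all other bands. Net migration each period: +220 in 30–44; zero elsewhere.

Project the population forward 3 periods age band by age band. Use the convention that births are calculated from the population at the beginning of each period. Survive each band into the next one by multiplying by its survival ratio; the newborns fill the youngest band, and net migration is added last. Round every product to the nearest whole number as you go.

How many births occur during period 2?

8044

After projecting period 1:
Births: 6200 * 0.427 = 2647, 22000 * 0.509 = 11198 → total 13845
15–29: 12200 * 0.949 = 11578
30–44: 6200 * 0.947 = 5871
45–59: 22000 * 0.942 = 20724
60–74: 14200 * 0.944 = 13405
75–89: 6100 * 0.917 = 5594
90+: 4100 * 0.964 + 9200 * 0.335 = 3952 + 3082 = 7034
Net migration: 30–44 + 220 → 6091
Population now: 0–14=13845, 15–29=11578, 30–44=6091, 45–59=20724, 60–74=13405, 75–89=5594, 90+=7034
After projecting period 2:
Births: 11578 * 0.427 = 4944, 6091 * 0.509 = 3100 → total 8044
15–29: 13845 * 0.949 = 13139
30–44: 11578 * 0.947 = 10964
45–59: 6091 * 0.942 = 5738
60–74: 20724 * 0.944 = 19563
75–89: 13405 * 0.917 = 12292
90+: 5594 * 0.964 + 7034 * 0.335 = 5393 + 2356 = 7749
Net migration: 30–44 + 220 → 11184
Population now: 0–14=8044, 15–29=13139, 30–44=11184, 45–59=5738, 60–74=19563, 75–89=12292, 90+=7749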